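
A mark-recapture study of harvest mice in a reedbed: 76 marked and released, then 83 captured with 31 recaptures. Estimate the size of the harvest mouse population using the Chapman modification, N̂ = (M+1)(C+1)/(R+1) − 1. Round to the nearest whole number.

N ≈ 201

N̂ = (76+1)(83+1)/(31+1) − 1 = 77·84/32 − 1
= 6468/32 − 1 ≈ 202.1 − 1 ≈ 201.1 → 201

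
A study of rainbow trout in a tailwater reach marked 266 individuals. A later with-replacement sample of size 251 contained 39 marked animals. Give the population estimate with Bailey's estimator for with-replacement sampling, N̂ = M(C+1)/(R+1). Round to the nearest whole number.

N ≈ 1676

N̂ = 266·(251+1)/(39+1) = 266·252/40 = 67032/40 ≈ 1675.8 → 1676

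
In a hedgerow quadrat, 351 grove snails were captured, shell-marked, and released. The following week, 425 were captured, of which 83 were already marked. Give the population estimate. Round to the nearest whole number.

N = (351 × 425) / 83 = 149175 / 83 ≈ 1797.3 → 1797

N ≈ 1797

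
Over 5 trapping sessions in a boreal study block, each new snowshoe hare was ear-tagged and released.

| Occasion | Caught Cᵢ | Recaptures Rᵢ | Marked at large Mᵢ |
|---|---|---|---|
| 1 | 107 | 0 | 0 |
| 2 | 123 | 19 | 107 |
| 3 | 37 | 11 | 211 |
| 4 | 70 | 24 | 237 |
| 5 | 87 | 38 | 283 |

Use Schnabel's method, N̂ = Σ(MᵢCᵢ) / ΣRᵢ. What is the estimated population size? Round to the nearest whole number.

N ≈ 676

Σ MᵢCᵢ = 0·107 + 107·123 + 211·37 + 237·70 + 283·87 = 0 + 13161 + 7807 + 16590 + 24621 = 62179
Σ Rᵢ = 0 + 19 + 11 + 24 + 38 = 92
N̂ = 62179 / 92 ≈ 675.9 → 676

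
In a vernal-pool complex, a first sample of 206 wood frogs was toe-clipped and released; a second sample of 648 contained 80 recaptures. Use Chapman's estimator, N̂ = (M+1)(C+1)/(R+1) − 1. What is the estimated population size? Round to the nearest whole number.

N̂ = (206+1)(648+1)/(80+1) − 1 = 207·649/81 − 1
= 134343/81 − 1 ≈ 1658.6 − 1 ≈ 1657.6 → 1658

N ≈ 1658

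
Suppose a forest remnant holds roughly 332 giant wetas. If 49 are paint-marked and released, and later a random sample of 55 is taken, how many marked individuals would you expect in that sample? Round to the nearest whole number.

expected recaptures ≈ 8

The marked fraction of the population is 49/332, so in a sample of 55 expect C·(M/N) marked.
E[R] = 49 × 55 / 332 = 2695 / 332 ≈ 8.1 → 8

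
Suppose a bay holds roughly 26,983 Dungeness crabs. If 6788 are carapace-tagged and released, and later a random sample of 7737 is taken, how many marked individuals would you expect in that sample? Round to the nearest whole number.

Expected recaptures E[R] = M·C / N.
E[R] = 6788 × 7737 / 26983 = 52518756 / 26983 ≈ 1946.4 → 1946

expected recaptures ≈ 1946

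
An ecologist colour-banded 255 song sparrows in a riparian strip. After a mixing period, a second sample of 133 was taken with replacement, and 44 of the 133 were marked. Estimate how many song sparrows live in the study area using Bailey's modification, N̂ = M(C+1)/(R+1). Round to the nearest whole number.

N ≈ 759

N̂ = 255·(133+1)/(44+1) = 255·134/45 = 34170/45 ≈ 759.3 → 759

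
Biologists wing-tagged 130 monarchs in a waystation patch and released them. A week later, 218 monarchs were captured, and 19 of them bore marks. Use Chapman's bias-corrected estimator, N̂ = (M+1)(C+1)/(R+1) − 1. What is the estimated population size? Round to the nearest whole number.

N ≈ 1433

N̂ = (130+1)(218+1)/(19+1) − 1 = 131·219/20 − 1
= 28689/20 − 1 ≈ 1434.45 − 1 ≈ 1433.45 → 1433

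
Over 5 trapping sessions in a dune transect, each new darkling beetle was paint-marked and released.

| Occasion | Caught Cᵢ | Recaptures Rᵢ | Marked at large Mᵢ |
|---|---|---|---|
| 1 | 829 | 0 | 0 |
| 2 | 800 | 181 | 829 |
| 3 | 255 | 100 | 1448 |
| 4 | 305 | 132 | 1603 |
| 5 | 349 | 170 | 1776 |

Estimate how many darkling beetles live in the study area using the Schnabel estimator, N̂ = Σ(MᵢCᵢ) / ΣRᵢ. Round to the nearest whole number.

N ≈ 3673

Σ MᵢCᵢ = 0·829 + 829·800 + 1448·255 + 1603·305 + 1776·349 = 0 + 663200 + 369240 + 488915 + 619824 = 2141179
Σ Rᵢ = 0 + 181 + 100 + 132 + 170 = 583
N̂ = 2141179 / 583 ≈ 3672.7 → 3673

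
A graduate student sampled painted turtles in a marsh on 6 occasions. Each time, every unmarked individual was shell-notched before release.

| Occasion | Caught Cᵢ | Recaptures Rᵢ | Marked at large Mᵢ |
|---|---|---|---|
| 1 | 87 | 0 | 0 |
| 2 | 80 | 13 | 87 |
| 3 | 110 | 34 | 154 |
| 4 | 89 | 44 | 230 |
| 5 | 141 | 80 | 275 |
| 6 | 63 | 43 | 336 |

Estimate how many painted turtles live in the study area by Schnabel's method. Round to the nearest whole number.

Σ MᵢCᵢ = 0·87 + 87·80 + 154·110 + 230·89 + 275·141 + 336·63 = 0 + 6960 + 16940 + 20470 + 38775 + 21168 = 104313
Σ Rᵢ = 0 + 13 + 34 + 44 + 80 + 43 = 214
N̂ = 104313 / 214 ≈ 487.4 → 487

N ≈ 487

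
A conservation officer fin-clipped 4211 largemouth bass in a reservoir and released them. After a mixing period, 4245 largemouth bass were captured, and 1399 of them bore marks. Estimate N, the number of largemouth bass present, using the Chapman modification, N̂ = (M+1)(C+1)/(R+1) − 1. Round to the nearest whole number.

N ≈ 12,773

N̂ = (4211+1)(4245+1)/(1399+1) − 1 = 4212·4246/1400 − 1
= 17884152/1400 − 1 ≈ 12774.4 − 1 ≈ 12773.4 → 12773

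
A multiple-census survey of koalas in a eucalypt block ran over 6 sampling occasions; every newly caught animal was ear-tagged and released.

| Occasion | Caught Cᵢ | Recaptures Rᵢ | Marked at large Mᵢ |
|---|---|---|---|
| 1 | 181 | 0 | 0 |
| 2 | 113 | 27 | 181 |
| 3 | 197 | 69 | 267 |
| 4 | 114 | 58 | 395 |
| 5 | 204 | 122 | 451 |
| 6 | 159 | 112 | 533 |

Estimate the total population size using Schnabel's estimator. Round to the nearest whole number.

Σ MᵢCᵢ = 0·181 + 181·113 + 267·197 + 395·114 + 451·204 + 533·159 = 0 + 20453 + 52599 + 45030 + 92004 + 84747 = 294833
Σ Rᵢ = 0 + 27 + 69 + 58 + 122 + 112 = 388
N̂ = 294833 / 388 ≈ 759.9 → 760

N ≈ 760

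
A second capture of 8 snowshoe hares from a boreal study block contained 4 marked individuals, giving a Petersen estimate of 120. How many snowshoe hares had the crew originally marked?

M = 60

From N = M·C/R: M = N·R / C = 120·4 / 8 = 480 / 8 = 60.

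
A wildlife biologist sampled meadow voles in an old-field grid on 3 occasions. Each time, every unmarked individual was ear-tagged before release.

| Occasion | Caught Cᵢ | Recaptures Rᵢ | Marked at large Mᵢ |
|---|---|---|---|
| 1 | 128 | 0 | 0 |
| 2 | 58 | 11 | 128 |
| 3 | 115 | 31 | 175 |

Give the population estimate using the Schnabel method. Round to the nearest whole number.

Σ MᵢCᵢ = 0·128 + 128·58 + 175·115 = 0 + 7424 + 20125 = 27549
Σ Rᵢ = 0 + 11 + 31 = 42
N̂ = 27549 / 42 ≈ 655.9 → 656

N ≈ 656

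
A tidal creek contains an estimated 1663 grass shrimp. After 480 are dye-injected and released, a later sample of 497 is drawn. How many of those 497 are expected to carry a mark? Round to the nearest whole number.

Expected recaptures E[R] = M·C / N.
E[R] = 480 × 497 / 1663 = 238560 / 1663 ≈ 143.45 → 143

expected recaptures ≈ 143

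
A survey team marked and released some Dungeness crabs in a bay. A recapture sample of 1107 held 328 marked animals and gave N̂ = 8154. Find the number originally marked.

M = 2416

From N = M·C/R: M = N·R / C = 8154·328 / 1107 = 2674512 / 1107 = 2416.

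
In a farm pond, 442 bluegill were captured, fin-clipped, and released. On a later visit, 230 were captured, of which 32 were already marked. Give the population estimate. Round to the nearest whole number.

N ≈ 3177

If marked individuals mix randomly, R/C ≈ M/N, giving N ≈ M·C/R.
N = (442 × 230) / 32 = 101660 / 32 ≈ 3176.9 → 3177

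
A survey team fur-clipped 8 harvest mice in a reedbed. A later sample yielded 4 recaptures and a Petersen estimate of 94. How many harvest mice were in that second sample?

C = 47

From N = M·C/R: C = N·R / M = 94·4 / 8 = 376 / 8 = 47.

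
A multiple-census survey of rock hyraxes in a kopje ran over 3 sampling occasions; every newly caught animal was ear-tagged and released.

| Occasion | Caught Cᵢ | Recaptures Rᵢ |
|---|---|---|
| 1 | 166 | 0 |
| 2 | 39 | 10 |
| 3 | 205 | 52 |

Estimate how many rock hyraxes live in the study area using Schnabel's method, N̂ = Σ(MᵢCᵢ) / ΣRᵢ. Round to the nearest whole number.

N ≈ 749

Marked at large before each occasion: Mᵢ = Σⱼ<ᵢ (Cⱼ − Rⱼ) → M1=0, M2=166, M3=195
Σ MᵢCᵢ = 0·166 + 166·39 + 195·205 = 0 + 6474 + 39975 = 46449
Σ Rᵢ = 0 + 10 + 52 = 62
N̂ = 46449 / 62 ≈ 749.2 → 749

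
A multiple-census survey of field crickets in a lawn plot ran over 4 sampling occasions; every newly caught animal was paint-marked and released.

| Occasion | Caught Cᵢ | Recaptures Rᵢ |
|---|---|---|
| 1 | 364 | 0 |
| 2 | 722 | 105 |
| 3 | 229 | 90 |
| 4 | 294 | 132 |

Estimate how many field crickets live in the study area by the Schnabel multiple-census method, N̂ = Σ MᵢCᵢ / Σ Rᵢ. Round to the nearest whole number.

Marked at large before each occasion: Mᵢ = Σⱼ<ᵢ (Cⱼ − Rⱼ) → M1=0, M2=364, M3=981, M4=1120
Σ MᵢCᵢ = 0·364 + 364·722 + 981·229 + 1120·294 = 0 + 262808 + 224649 + 329280 = 816737
Σ Rᵢ = 0 + 105 + 90 + 132 = 327
N̂ = 816737 / 327 ≈ 2497.7 → 2498

N ≈ 2498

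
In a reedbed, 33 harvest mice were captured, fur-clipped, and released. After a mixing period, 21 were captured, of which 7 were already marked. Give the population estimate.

N = 99

The marked fraction in the recapture sample should equal the marked fraction in the population: 7/21 = 33/N.
N = (33 × 21) / 7 = 693 / 7 = 99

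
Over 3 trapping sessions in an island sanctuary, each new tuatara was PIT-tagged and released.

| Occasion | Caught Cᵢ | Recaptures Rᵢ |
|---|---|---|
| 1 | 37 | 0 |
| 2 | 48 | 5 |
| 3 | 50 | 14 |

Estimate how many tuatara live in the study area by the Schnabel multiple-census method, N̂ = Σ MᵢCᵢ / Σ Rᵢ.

Marked at large before each occasion: Mᵢ = Σⱼ<ᵢ (Cⱼ − Rⱼ) → M1=0, M2=37, M3=80
Σ MᵢCᵢ = 0·37 + 37·48 + 80·50 = 0 + 1776 + 4000 = 5776
Σ Rᵢ = 0 + 5 + 14 = 19
N̂ = 5776 / 19 = 304

N = 304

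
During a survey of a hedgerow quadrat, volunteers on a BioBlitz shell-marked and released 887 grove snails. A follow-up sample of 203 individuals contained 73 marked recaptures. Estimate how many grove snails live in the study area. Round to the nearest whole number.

N = (887 × 203) / 73 = 180061 / 73 ≈ 2466.6 → 2467

N ≈ 2467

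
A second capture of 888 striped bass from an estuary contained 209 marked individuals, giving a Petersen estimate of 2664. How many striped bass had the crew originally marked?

From N = M·C/R: M = N·R / C = 2664·209 / 888 = 556776 / 888 = 627.

M = 627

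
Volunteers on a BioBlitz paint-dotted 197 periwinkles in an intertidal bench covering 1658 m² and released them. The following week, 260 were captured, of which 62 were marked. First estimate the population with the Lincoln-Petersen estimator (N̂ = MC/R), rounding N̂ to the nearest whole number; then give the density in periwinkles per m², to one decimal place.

density ≈ 0.5 periwinkles per m²

N̂ = 197·260/62 = 51220/62 ≈ 826.1 → 826
Density = N̂ / area = 826 / 1658 ≈ 0.50 → 0.5 per m²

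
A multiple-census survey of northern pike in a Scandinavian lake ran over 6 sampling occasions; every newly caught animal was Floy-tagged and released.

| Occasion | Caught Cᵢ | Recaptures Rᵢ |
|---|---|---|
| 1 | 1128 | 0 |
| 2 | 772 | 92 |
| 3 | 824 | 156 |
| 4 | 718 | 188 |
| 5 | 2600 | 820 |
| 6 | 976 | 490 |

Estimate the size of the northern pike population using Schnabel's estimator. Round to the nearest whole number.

Marked at large before each occasion: Mᵢ = Σⱼ<ᵢ (Cⱼ − Rⱼ) → M1=0, M2=1128, M3=1808, M4=2476, M5=3006, M6=4786
Σ MᵢCᵢ = 0·1128 + 1128·772 + 1808·824 + 2476·718 + 3006·2600 + 4786·976 = 0 + 870816 + 1489792 + 1777768 + 7815600 + 4671136 = 16625112
Σ Rᵢ = 0 + 92 + 156 + 188 + 820 + 490 = 1746
N̂ = 16625112 / 1746 ≈ 9521.8 → 9522

N ≈ 9522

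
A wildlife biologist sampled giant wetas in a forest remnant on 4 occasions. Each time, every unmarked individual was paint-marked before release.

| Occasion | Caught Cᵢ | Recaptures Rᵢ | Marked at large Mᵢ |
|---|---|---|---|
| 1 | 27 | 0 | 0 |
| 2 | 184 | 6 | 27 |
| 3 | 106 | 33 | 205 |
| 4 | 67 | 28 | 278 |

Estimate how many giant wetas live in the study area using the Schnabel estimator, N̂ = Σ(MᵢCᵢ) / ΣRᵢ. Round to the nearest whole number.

Σ MᵢCᵢ = 0·27 + 27·184 + 205·106 + 278·67 = 0 + 4968 + 21730 + 18626 = 45324
Σ Rᵢ = 0 + 6 + 33 + 28 = 67
N̂ = 45324 / 67 ≈ 676.48 → 676

N ≈ 676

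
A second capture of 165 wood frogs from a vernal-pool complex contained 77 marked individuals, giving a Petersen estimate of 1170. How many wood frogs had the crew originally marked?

From N = M·C/R: M = N·R / C = 1170·77 / 165 = 90090 / 165 = 546.

M = 546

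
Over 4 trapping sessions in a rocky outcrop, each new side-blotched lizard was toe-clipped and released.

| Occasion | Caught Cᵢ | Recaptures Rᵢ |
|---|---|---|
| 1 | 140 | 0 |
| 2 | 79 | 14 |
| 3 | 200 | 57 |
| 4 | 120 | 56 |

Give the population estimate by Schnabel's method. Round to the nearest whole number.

Marked at large before each occasion: Mᵢ = Σⱼ<ᵢ (Cⱼ − Rⱼ) → M1=0, M2=140, M3=205, M4=348
Σ MᵢCᵢ = 0·140 + 140·79 + 205·200 + 348·120 = 0 + 11060 + 41000 + 41760 = 93820
Σ Rᵢ = 0 + 14 + 57 + 56 = 127
N̂ = 93820 / 127 ≈ 738.7 → 739

N ≈ 739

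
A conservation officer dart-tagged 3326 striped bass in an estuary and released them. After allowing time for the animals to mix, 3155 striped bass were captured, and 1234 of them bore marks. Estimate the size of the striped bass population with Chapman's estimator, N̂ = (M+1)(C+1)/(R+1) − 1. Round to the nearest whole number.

N̂ = (3326+1)(3155+1)/(1234+1) − 1 = 3327·3156/1235 − 1
= 10500012/1235 − 1 ≈ 8502.0 − 1 ≈ 8501.0 → 8501

N ≈ 8501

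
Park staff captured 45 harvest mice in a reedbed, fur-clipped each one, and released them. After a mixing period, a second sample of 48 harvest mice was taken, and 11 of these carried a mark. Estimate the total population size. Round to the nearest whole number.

N ≈ 196

If marked individuals mix randomly, R/C ≈ M/N, giving N ≈ M·C/R.
N = (45 × 48) / 11 = 2160 / 11 ≈ 196.4 → 196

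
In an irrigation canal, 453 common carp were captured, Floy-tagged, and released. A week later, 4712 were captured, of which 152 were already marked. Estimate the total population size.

N = (453 × 4712) / 152 = 2134536 / 152 = 14043

N = 14,043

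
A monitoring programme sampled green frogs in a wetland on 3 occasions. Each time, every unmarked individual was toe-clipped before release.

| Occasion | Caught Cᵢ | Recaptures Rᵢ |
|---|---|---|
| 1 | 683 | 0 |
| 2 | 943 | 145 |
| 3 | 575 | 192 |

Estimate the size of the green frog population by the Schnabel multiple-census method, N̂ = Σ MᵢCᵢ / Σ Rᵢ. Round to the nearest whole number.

N ≈ 4438

Marked at large before each occasion: Mᵢ = Σⱼ<ᵢ (Cⱼ − Rⱼ) → M1=0, M2=683, M3=1481
Σ MᵢCᵢ = 0·683 + 683·943 + 1481·575 = 0 + 644069 + 851575 = 1495644
Σ Rᵢ = 0 + 145 + 192 = 337
N̂ = 1495644 / 337 ≈ 4438.1 → 4438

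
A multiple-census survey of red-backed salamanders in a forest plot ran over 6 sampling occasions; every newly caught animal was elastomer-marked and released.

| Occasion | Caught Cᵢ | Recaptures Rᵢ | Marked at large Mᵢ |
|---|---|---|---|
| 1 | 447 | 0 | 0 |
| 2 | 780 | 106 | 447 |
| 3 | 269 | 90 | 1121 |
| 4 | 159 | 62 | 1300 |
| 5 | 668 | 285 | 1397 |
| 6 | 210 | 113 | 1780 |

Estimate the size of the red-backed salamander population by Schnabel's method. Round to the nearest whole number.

Σ MᵢCᵢ = 0·447 + 447·780 + 1121·269 + 1300·159 + 1397·668 + 1780·210 = 0 + 348660 + 301549 + 206700 + 933196 + 373800 = 2163905
Σ Rᵢ = 0 + 106 + 90 + 62 + 285 + 113 = 656
N̂ = 2163905 / 656 ≈ 3298.6 → 3299

N ≈ 3299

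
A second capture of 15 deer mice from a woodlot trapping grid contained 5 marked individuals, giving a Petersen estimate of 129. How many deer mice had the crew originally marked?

From N = M·C/R: M = N·R / C = 129·5 / 15 = 645 / 15 = 43.

M = 43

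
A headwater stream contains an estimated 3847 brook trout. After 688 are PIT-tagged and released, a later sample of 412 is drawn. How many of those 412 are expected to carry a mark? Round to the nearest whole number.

The marked fraction of the population is 688/3847, so in a sample of 412 expect C·(M/N) marked.
E[R] = 688 × 412 / 3847 = 283456 / 3847 ≈ 73.7 → 74

expected recaptures ≈ 74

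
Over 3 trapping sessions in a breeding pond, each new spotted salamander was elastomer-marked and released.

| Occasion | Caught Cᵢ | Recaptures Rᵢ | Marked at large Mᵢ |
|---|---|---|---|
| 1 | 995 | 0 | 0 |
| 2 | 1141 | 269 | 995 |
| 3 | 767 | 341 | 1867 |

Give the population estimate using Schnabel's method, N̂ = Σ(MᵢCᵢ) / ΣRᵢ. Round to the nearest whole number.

N ≈ 4209

Σ MᵢCᵢ = 0·995 + 995·1141 + 1867·767 = 0 + 1135295 + 1431989 = 2567284
Σ Rᵢ = 0 + 269 + 341 = 610
N̂ = 2567284 / 610 ≈ 4208.7 → 4209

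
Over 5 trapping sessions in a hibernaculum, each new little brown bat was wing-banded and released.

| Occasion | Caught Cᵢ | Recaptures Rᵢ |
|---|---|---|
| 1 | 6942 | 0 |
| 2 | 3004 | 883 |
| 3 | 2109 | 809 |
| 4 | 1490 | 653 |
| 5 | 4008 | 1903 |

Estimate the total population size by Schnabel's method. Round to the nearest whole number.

N ≈ 23,611

Marked at large before each occasion: Mᵢ = Σⱼ<ᵢ (Cⱼ − Rⱼ) → M1=0, M2=6942, M3=9063, M4=10363, M5=11200
Σ MᵢCᵢ = 0·6942 + 6942·3004 + 9063·2109 + 10363·1490 + 11200·4008 = 0 + 20853768 + 19113867 + 15440870 + 44889600 = 100298105
Σ Rᵢ = 0 + 883 + 809 + 653 + 1903 = 4248
N̂ = 100298105 / 4248 ≈ 23610.7 → 23611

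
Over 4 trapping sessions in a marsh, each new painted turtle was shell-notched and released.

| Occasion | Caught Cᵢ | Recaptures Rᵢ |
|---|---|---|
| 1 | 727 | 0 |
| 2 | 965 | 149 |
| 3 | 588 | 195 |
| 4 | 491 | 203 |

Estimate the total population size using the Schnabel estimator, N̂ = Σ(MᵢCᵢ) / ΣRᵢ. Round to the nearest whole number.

N ≈ 4679

Marked at large before each occasion: Mᵢ = Σⱼ<ᵢ (Cⱼ − Rⱼ) → M1=0, M2=727, M3=1543, M4=1936
Σ MᵢCᵢ = 0·727 + 727·965 + 1543·588 + 1936·491 = 0 + 701555 + 907284 + 950576 = 2559415
Σ Rᵢ = 0 + 149 + 195 + 203 = 547
N̂ = 2559415 / 547 ≈ 4679.0 → 4679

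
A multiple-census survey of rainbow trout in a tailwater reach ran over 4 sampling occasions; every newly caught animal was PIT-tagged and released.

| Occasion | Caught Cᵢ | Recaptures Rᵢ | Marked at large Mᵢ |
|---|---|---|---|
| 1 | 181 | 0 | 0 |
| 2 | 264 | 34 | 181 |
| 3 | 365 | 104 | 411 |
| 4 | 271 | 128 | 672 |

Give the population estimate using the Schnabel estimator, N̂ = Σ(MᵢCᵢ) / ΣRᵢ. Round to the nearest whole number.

Σ MᵢCᵢ = 0·181 + 181·264 + 411·365 + 672·271 = 0 + 47784 + 150015 + 182112 = 379911
Σ Rᵢ = 0 + 34 + 104 + 128 = 266
N̂ = 379911 / 266 ≈ 1428.2 → 1428

N ≈ 1428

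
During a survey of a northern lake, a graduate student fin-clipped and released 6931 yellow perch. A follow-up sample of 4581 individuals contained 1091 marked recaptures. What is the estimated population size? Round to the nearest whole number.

The marked fraction in the recapture sample should equal the marked fraction in the population: 1091/4581 = 6931/N.
N = (6931 × 4581) / 1091 = 31750911 / 1091 ≈ 29102.6 → 29103

N ≈ 29,103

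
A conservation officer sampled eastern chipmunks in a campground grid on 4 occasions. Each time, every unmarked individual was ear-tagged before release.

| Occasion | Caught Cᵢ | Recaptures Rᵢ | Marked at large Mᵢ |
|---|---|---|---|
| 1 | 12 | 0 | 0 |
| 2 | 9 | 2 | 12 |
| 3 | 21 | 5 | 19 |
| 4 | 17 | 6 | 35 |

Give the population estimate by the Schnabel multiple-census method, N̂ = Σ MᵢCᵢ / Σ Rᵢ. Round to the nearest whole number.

N ≈ 85

Σ MᵢCᵢ = 0·12 + 12·9 + 19·21 + 35·17 = 0 + 108 + 399 + 595 = 1102
Σ Rᵢ = 0 + 2 + 5 + 6 = 13
N̂ = 1102 / 13 ≈ 84.8 → 85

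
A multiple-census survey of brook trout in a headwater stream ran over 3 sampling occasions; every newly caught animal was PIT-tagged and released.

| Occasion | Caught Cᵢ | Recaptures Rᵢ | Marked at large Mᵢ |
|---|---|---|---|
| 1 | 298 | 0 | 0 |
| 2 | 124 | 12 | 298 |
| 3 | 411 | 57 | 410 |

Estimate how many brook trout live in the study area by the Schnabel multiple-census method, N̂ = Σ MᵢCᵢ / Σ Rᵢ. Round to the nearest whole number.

N ≈ 2978

Σ MᵢCᵢ = 0·298 + 298·124 + 410·411 = 0 + 36952 + 168510 = 205462
Σ Rᵢ = 0 + 12 + 57 = 69
N̂ = 205462 / 69 ≈ 2977.7 → 2978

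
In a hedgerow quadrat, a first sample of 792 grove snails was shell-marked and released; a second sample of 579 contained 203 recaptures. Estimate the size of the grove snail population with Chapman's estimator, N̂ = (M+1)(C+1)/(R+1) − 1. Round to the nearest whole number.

N̂ = (792+1)(579+1)/(203+1) − 1 = 793·580/204 − 1
= 459940/204 − 1 ≈ 2254.6 − 1 ≈ 2253.6 → 2254

N ≈ 2254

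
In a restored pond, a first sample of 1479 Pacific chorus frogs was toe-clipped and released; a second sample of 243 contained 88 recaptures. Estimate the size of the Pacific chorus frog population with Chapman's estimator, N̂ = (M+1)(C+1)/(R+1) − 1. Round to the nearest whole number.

N ≈ 4057

N̂ = (1479+1)(243+1)/(88+1) − 1 = 1480·244/89 − 1
= 361120/89 − 1 ≈ 4057.5 − 1 ≈ 4056.5 → 4057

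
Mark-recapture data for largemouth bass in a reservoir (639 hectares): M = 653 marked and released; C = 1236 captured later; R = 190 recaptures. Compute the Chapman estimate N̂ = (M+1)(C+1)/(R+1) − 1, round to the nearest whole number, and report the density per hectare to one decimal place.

density ≈ 6.6 largemouth bass per hectare

N̂ = 654·1237/191 − 1 = 808998/191 − 1 ≈ 4234.6 → 4235
Density = N̂ / area = 4235 / 639 ≈ 6.63 → 6.6 per hectare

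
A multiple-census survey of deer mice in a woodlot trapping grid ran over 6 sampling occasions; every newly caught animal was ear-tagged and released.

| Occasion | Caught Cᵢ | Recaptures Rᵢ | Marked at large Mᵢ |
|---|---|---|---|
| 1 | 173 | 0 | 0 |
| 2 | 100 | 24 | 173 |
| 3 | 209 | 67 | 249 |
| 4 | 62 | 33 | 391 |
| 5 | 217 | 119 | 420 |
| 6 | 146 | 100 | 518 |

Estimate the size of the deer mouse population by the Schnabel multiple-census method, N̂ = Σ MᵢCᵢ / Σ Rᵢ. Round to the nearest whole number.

N ≈ 759

Σ MᵢCᵢ = 0·173 + 173·100 + 249·209 + 391·62 + 420·217 + 518·146 = 0 + 17300 + 52041 + 24242 + 91140 + 75628 = 260351
Σ Rᵢ = 0 + 24 + 67 + 33 + 119 + 100 = 343
N̂ = 260351 / 343 ≈ 759.0 → 759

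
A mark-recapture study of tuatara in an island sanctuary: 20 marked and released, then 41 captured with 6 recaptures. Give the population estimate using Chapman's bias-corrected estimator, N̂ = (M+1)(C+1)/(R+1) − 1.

N̂ = (20+1)(41+1)/(6+1) − 1 = 21·42/7 − 1
= 882/7 − 1 = 126 − 1 = 125

N = 125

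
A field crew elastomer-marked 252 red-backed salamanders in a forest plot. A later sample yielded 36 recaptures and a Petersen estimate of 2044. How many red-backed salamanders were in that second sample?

From N = M·C/R: C = N·R / M = 2044·36 / 252 = 73584 / 252 = 292.

C = 292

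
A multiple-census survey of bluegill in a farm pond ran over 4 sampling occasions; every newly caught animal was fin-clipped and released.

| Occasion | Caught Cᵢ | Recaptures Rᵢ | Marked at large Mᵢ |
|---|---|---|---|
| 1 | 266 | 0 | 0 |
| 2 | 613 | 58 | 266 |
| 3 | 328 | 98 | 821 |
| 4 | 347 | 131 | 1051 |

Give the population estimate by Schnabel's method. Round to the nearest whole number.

N ≈ 2777

Σ MᵢCᵢ = 0·266 + 266·613 + 821·328 + 1051·347 = 0 + 163058 + 269288 + 364697 = 797043
Σ Rᵢ = 0 + 58 + 98 + 131 = 287
N̂ = 797043 / 287 ≈ 2777.2 → 2777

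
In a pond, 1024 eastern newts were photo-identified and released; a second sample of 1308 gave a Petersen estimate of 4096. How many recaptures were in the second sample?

R = 327

From N = M·C/R: R = M·C / N = 1024·1308 / 4096 = 1339392 / 4096 = 327.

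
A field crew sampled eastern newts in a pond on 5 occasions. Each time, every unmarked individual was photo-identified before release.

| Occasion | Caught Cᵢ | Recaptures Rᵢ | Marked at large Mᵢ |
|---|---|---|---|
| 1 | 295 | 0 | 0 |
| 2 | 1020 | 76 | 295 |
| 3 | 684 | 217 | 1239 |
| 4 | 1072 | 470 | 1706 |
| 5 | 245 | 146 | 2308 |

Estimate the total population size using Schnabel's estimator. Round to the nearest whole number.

N ≈ 3897

Σ MᵢCᵢ = 0·295 + 295·1020 + 1239·684 + 1706·1072 + 2308·245 = 0 + 300900 + 847476 + 1828832 + 565460 = 3542668
Σ Rᵢ = 0 + 76 + 217 + 470 + 146 = 909
N̂ = 3542668 / 909 ≈ 3897.3 → 3897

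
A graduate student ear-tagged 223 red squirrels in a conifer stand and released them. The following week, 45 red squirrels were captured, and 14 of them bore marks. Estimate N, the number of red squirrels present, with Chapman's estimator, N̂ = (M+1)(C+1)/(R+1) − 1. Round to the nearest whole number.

N̂ = (223+1)(45+1)/(14+1) − 1 = 224·46/15 − 1
= 10304/15 − 1 ≈ 686.9 − 1 ≈ 685.9 → 686

N ≈ 686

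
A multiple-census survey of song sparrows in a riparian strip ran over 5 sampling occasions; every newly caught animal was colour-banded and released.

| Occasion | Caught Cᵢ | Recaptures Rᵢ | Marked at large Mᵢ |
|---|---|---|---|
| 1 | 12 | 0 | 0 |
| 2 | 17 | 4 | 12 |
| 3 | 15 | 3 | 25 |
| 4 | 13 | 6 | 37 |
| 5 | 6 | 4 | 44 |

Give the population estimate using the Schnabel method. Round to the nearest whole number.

N ≈ 78

Σ MᵢCᵢ = 0·12 + 12·17 + 25·15 + 37·13 + 44·6 = 0 + 204 + 375 + 481 + 264 = 1324
Σ Rᵢ = 0 + 4 + 3 + 6 + 4 = 17
N̂ = 1324 / 17 ≈ 77.9 → 78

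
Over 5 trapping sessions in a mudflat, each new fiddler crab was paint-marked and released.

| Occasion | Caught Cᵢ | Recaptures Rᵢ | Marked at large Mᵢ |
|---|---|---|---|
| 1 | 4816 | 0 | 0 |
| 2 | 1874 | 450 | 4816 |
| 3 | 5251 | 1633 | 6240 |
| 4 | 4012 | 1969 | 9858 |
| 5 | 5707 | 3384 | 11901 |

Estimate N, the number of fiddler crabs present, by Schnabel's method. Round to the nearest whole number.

Σ MᵢCᵢ = 0·4816 + 4816·1874 + 6240·5251 + 9858·4012 + 11901·5707 = 0 + 9025184 + 32766240 + 39550296 + 67919007 = 149260727
Σ Rᵢ = 0 + 450 + 1633 + 1969 + 3384 = 7436
N̂ = 149260727 / 7436 ≈ 20072.7 → 20073

N ≈ 20,073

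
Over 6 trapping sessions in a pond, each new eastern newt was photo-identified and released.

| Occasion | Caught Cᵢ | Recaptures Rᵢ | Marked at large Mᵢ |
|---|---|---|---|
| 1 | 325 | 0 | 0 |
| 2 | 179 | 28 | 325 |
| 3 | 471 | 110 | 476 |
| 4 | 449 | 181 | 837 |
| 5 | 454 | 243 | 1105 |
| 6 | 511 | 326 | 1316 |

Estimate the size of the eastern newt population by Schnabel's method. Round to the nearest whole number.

N ≈ 2063

Σ MᵢCᵢ = 0·325 + 325·179 + 476·471 + 837·449 + 1105·454 + 1316·511 = 0 + 58175 + 224196 + 375813 + 501670 + 672476 = 1832330
Σ Rᵢ = 0 + 28 + 110 + 181 + 243 + 326 = 888
N̂ = 1832330 / 888 ≈ 2063.4 → 2063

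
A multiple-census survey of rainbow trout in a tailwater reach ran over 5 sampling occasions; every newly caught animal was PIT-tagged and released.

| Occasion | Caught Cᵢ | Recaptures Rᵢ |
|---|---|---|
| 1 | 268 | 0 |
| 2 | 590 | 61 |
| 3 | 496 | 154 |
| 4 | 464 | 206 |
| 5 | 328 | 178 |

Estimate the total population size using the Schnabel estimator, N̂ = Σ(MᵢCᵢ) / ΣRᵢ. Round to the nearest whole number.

Marked at large before each occasion: Mᵢ = Σⱼ<ᵢ (Cⱼ − Rⱼ) → M1=0, M2=268, M3=797, M4=1139, M5=1397
Σ MᵢCᵢ = 0·268 + 268·590 + 797·496 + 1139·464 + 1397·328 = 0 + 158120 + 395312 + 528496 + 458216 = 1540144
Σ Rᵢ = 0 + 61 + 154 + 206 + 178 = 599
N̂ = 1540144 / 599 ≈ 2571.2 → 2571

N ≈ 2571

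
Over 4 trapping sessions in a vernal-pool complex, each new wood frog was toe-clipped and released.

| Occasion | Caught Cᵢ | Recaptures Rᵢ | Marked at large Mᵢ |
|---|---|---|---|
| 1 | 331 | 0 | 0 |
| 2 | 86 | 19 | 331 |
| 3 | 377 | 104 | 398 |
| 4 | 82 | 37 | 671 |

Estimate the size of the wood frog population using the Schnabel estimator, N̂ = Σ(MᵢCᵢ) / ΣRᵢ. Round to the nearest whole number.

N ≈ 1460

Σ MᵢCᵢ = 0·331 + 331·86 + 398·377 + 671·82 = 0 + 28466 + 150046 + 55022 = 233534
Σ Rᵢ = 0 + 19 + 104 + 37 = 160
N̂ = 233534 / 160 ≈ 1459.6 → 1460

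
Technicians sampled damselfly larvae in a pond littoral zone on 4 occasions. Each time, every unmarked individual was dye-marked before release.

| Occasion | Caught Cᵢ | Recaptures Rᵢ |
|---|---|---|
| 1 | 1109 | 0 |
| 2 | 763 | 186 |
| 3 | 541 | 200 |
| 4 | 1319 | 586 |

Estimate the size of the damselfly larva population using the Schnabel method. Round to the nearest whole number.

Marked at large before each occasion: Mᵢ = Σⱼ<ᵢ (Cⱼ − Rⱼ) → M1=0, M2=1109, M3=1686, M4=2027
Σ MᵢCᵢ = 0·1109 + 1109·763 + 1686·541 + 2027·1319 = 0 + 846167 + 912126 + 2673613 = 4431906
Σ Rᵢ = 0 + 186 + 200 + 586 = 972
N̂ = 4431906 / 972 ≈ 4559.6 → 4560

N ≈ 4560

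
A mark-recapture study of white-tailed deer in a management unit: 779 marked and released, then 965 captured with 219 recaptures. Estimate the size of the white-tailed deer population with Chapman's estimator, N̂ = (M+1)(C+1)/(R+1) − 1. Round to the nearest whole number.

N ≈ 3424

N̂ = (779+1)(965+1)/(219+1) − 1 = 780·966/220 − 1
= 753480/220 − 1 ≈ 3424.9 − 1 ≈ 3423.9 → 3424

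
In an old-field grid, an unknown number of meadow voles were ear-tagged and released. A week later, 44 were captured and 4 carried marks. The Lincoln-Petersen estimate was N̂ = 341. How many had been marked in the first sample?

M = 31

From N = M·C/R: M = N·R / C = 341·4 / 44 = 1364 / 44 = 31.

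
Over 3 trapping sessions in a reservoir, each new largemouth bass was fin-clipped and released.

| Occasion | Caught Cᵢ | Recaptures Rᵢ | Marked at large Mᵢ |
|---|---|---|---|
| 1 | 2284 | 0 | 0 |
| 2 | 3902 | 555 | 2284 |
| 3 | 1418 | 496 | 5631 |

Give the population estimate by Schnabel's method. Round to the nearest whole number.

Σ MᵢCᵢ = 0·2284 + 2284·3902 + 5631·1418 = 0 + 8912168 + 7984758 = 16896926
Σ Rᵢ = 0 + 555 + 496 = 1051
N̂ = 16896926 / 1051 ≈ 16077.0 → 16077

N ≈ 16,077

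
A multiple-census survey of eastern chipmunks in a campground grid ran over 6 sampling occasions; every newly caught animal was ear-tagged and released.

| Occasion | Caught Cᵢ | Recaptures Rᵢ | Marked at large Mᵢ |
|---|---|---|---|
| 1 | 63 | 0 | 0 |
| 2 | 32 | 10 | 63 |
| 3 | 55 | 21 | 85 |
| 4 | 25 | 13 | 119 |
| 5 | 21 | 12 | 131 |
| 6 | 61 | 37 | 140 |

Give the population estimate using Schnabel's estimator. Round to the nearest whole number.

N ≈ 225

Σ MᵢCᵢ = 0·63 + 63·32 + 85·55 + 119·25 + 131·21 + 140·61 = 0 + 2016 + 4675 + 2975 + 2751 + 8540 = 20957
Σ Rᵢ = 0 + 10 + 21 + 13 + 12 + 37 = 93
N̂ = 20957 / 93 ≈ 225.3 → 225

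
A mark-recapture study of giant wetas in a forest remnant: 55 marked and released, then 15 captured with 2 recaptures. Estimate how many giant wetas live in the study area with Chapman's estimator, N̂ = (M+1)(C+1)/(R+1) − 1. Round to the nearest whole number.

N ≈ 298

N̂ = (55+1)(15+1)/(2+1) − 1 = 56·16/3 − 1
= 896/3 − 1 ≈ 298.7 − 1 ≈ 297.7 → 298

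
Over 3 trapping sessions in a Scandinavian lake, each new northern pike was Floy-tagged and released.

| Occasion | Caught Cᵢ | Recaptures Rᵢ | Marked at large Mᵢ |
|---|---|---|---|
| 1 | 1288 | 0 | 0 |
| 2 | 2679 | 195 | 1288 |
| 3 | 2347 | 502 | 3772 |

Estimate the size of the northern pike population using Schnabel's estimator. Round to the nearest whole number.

Σ MᵢCᵢ = 0·1288 + 1288·2679 + 3772·2347 = 0 + 3450552 + 8852884 = 12303436
Σ Rᵢ = 0 + 195 + 502 = 697
N̂ = 12303436 / 697 ≈ 17652.0 → 17652

N ≈ 17,652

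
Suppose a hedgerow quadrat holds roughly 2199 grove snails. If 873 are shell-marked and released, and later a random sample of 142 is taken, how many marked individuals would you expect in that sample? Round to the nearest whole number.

expected recaptures ≈ 56

Expected recaptures E[R] = M·C / N.
E[R] = 873 × 142 / 2199 = 123966 / 2199 ≈ 56.4 → 56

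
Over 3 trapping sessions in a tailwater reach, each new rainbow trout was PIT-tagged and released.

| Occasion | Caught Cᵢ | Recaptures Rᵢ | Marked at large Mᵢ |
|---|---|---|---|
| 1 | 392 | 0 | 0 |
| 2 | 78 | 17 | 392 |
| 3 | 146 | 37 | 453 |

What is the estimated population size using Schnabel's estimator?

Σ MᵢCᵢ = 0·392 + 392·78 + 453·146 = 0 + 30576 + 66138 = 96714
Σ Rᵢ = 0 + 17 + 37 = 54
N̂ = 96714 / 54 = 1791

N = 1791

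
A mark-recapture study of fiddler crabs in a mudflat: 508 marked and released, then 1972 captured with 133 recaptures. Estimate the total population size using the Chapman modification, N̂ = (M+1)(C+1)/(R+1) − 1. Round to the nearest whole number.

N ≈ 7493

N̂ = (508+1)(1972+1)/(133+1) − 1 = 509·1973/134 − 1
= 1004257/134 − 1 ≈ 7494.46 − 1 ≈ 7493.46 → 7493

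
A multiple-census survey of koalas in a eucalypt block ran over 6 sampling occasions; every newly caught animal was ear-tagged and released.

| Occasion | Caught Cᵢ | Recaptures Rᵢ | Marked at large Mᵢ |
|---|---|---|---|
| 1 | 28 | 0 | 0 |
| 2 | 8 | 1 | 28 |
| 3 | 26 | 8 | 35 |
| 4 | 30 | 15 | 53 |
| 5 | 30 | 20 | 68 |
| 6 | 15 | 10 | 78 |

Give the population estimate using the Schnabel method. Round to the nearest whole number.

N ≈ 110

Σ MᵢCᵢ = 0·28 + 28·8 + 35·26 + 53·30 + 68·30 + 78·15 = 0 + 224 + 910 + 1590 + 2040 + 1170 = 5934
Σ Rᵢ = 0 + 1 + 8 + 15 + 20 + 10 = 54
N̂ = 5934 / 54 ≈ 109.9 → 110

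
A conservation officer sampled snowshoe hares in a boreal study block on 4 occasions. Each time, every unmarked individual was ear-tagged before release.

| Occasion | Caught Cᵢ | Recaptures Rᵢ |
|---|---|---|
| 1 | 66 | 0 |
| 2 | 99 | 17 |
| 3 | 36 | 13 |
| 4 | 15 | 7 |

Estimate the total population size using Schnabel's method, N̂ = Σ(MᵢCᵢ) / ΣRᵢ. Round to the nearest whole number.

Marked at large before each occasion: Mᵢ = Σⱼ<ᵢ (Cⱼ − Rⱼ) → M1=0, M2=66, M3=148, M4=171
Σ MᵢCᵢ = 0·66 + 66·99 + 148·36 + 171·15 = 0 + 6534 + 5328 + 2565 = 14427
Σ Rᵢ = 0 + 17 + 13 + 7 = 37
N̂ = 14427 / 37 ≈ 389.9 → 390

N ≈ 390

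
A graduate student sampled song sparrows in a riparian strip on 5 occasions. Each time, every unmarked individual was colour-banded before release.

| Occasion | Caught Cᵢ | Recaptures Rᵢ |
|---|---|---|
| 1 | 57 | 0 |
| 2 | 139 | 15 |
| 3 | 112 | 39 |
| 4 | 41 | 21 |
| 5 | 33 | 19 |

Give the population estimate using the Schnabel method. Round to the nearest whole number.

N ≈ 507

Marked at large before each occasion: Mᵢ = Σⱼ<ᵢ (Cⱼ − Rⱼ) → M1=0, M2=57, M3=181, M4=254, M5=274
Σ MᵢCᵢ = 0·57 + 57·139 + 181·112 + 254·41 + 274·33 = 0 + 7923 + 20272 + 10414 + 9042 = 47651
Σ Rᵢ = 0 + 15 + 39 + 21 + 19 = 94
N̂ = 47651 / 94 ≈ 506.9 → 507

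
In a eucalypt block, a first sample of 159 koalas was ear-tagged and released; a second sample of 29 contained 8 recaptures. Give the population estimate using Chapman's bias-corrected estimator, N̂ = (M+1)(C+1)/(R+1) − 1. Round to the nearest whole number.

N̂ = (159+1)(29+1)/(8+1) − 1 = 160·30/9 − 1
= 4800/9 − 1 ≈ 533.3 − 1 ≈ 532.3 → 532

N ≈ 532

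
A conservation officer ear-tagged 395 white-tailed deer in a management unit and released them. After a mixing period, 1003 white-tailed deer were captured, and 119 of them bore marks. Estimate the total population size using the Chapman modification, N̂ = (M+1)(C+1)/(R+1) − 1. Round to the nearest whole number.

N̂ = (395+1)(1003+1)/(119+1) − 1 = 396·1004/120 − 1
= 397584/120 − 1 ≈ 3313.2 − 1 ≈ 3312.2 → 3312

N ≈ 3312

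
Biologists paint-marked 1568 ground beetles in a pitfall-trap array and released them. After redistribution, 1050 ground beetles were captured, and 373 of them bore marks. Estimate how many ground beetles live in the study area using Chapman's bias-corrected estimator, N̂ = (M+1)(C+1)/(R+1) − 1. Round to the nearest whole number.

N̂ = (1568+1)(1050+1)/(373+1) − 1 = 1569·1051/374 − 1
= 1649019/374 − 1 ≈ 4409.1 − 1 ≈ 4408.1 → 4408

N ≈ 4408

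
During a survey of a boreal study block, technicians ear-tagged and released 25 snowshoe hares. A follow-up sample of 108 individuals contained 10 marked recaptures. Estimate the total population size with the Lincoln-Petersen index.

N = 270

The marked fraction in the recapture sample should equal the marked fraction in the population: 10/108 = 25/N.
N = (25 × 108) / 10 = 2700 / 10 = 270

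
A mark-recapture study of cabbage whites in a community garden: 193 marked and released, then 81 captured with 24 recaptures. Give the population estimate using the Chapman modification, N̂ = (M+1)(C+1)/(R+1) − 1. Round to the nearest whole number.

N ≈ 635

N̂ = (193+1)(81+1)/(24+1) − 1 = 194·82/25 − 1
= 15908/25 − 1 ≈ 636.3 − 1 ≈ 635.3 → 635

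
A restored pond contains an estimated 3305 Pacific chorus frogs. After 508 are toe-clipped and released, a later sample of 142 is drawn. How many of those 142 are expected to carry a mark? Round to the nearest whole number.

The marked fraction of the population is 508/3305, so in a sample of 142 expect C·(M/N) marked.
E[R] = 508 × 142 / 3305 = 72136 / 3305 ≈ 21.8 → 22

expected recaptures ≈ 22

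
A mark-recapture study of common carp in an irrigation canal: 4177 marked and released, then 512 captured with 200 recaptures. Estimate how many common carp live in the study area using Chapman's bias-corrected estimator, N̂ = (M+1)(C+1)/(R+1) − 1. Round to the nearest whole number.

N̂ = (4177+1)(512+1)/(200+1) − 1 = 4178·513/201 − 1
= 2143314/201 − 1 ≈ 10663.3 − 1 ≈ 10662.3 → 10662

N ≈ 10,662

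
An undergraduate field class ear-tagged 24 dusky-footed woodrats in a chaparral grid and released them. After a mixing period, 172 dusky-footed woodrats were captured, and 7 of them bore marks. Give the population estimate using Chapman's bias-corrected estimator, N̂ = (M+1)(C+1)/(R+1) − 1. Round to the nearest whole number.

N ≈ 540

N̂ = (24+1)(172+1)/(7+1) − 1 = 25·173/8 − 1
= 4325/8 − 1 ≈ 540.6 − 1 ≈ 539.6 → 540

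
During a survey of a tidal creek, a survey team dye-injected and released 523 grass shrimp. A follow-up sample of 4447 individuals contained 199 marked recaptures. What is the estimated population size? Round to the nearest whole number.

N = (523 × 4447) / 199 = 2325781 / 199 ≈ 11687.3 → 11687

N ≈ 11,687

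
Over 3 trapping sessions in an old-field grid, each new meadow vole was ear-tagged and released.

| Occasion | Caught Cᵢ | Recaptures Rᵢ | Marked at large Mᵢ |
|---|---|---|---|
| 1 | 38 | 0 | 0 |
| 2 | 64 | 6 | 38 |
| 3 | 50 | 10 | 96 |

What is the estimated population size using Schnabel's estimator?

N = 452

Σ MᵢCᵢ = 0·38 + 38·64 + 96·50 = 0 + 2432 + 4800 = 7232
Σ Rᵢ = 0 + 6 + 10 = 16
N̂ = 7232 / 16 = 452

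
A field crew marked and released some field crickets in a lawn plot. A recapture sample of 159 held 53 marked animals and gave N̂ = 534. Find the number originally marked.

M = 178

From N = M·C/R: M = N·R / C = 534·53 / 159 = 28302 / 159 = 178.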